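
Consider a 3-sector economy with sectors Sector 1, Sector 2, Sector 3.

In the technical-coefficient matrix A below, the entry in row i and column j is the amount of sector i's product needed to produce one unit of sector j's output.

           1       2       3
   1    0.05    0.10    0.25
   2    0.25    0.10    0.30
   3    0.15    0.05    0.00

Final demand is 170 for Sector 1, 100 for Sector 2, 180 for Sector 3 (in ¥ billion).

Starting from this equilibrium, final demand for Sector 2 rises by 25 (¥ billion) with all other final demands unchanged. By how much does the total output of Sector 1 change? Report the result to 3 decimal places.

I − A =
  [   0.95    -0.10    -0.25]
  [  -0.25     0.90    -0.30]
  [  -0.15    -0.05     1.00]
Cofactors of I−A, C_ij = (−1)^(i+j)·(minor ij) (rows/columns in the sector order above):
  C_11 = (0.90)(1.00) − (-0.30)(-0.05) = 0.8850
  C_12 = −[(-0.25)(1.00) − (-0.30)(-0.15)] = 0.2950
  C_13 = (-0.25)(-0.05) − (0.90)(-0.15) = 0.1475
  C_21 = −[(-0.10)(1.00) − (-0.25)(-0.05)] = 0.1125
  C_22 = (0.95)(1.00) − (-0.25)(-0.15) = 0.9125
  C_23 = −[(0.95)(-0.05) − (-0.10)(-0.15)] = 0.0625
  C_31 = (-0.10)(-0.30) − (-0.25)(0.90) = 0.2550
  C_32 = −[(0.95)(-0.30) − (-0.25)(-0.25)] = 0.3475
  C_33 = (0.95)(0.90) − (-0.10)(-0.25) = 0.8300
det(I−A) = Σ_j (I−A)_1j·C_1j = (0.95)(0.8850) + (-0.10)(0.2950) + (-0.25)(0.1475) = 0.774375
adj(I−A) = Cᵀ =
  [ 0.8850   0.1125   0.2550]
  [ 0.2950   0.9125   0.3475]
  [ 0.1475   0.0625   0.8300]
(I − A)⁻¹ = adj(I−A) / det(I−A) ≈
  [   1.1429     0.1453     0.3293]
  [   0.3810     1.1784     0.4487]
  [   0.1905     0.0807     1.0718]
Δx = (I − A)⁻¹ Δd with Δd having +25 in the Sector 2 component and 0 elsewhere.
So Δx_1 = L_12 · (+25), where L_12 = adj(I−A)_12 / det(I−A) = 0.1125 / 0.774375.
Δx_1 = 0.1125 × (+25) / 0.774375 = 2.8125 / 0.774375 ≈ 3.632.

Δx_1 = 3.632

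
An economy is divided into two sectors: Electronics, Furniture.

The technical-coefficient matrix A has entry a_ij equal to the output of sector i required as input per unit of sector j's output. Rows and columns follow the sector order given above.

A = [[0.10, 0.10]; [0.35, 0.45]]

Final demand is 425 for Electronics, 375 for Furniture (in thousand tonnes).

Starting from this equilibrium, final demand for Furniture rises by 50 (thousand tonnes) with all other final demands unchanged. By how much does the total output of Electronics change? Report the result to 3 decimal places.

Δx_E = 10.870

I − A =
  [   0.90    -0.10]
  [  -0.35     0.55]
det(I−A) = (0.90)(0.55) − (-0.10)(-0.35) = 0.4600
adj(I−A) = [[0.55, 0.10], [0.35, 0.90]]
(I − A)⁻¹ = adj(I−A) / det(I−A) ≈
  [   1.1957     0.2174]
  [   0.7609     1.9565]
Δx = (I − A)⁻¹ Δd with Δd having +50 in the Furniture component and 0 elsewhere.
So Δx_E = L_EF · (+50), where L_EF = adj(I−A)_EF / det(I−A) = 0.10 / 0.4600.
Δx_E = 0.10 × (+50) / 0.4600 = 5.00 / 0.4600 ≈ 10.870.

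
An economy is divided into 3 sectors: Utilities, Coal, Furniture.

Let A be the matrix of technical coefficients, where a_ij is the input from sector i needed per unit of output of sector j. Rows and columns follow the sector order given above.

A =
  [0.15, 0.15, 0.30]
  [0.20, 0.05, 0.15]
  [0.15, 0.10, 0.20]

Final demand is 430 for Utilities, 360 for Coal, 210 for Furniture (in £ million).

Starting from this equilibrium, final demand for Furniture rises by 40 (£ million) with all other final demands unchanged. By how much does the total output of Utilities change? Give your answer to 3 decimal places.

Δx_1 = 22.078

I − A =
  [   0.85    -0.15    -0.30]
  [  -0.20     0.95    -0.15]
  [  -0.15    -0.10     0.80]
Cofactors of I−A, C_ij = (−1)^(i+j)·(minor ij) (rows/columns in the sector order above):
  C_11 = (0.95)(0.80) − (-0.15)(-0.10) = 0.7450
  C_12 = −[(-0.20)(0.80) − (-0.15)(-0.15)] = 0.1825
  C_13 = (-0.20)(-0.10) − (0.95)(-0.15) = 0.1625
  C_21 = −[(-0.15)(0.80) − (-0.30)(-0.10)] = 0.1500
  C_22 = (0.85)(0.80) − (-0.30)(-0.15) = 0.6350
  C_23 = −[(0.85)(-0.10) − (-0.15)(-0.15)] = 0.1075
  C_31 = (-0.15)(-0.15) − (-0.30)(0.95) = 0.3075
  C_32 = −[(0.85)(-0.15) − (-0.30)(-0.20)] = 0.1875
  C_33 = (0.85)(0.95) − (-0.15)(-0.20) = 0.7775
det(I−A) = Σ_j (I−A)_1j·C_1j = (0.85)(0.7450) + (-0.15)(0.1825) + (-0.30)(0.1625) = 0.557125
adj(I−A) = Cᵀ =
  [ 0.7450   0.1500   0.3075]
  [ 0.1825   0.6350   0.1875]
  [ 0.1625   0.1075   0.7775]
(I − A)⁻¹ = adj(I−A) / det(I−A) ≈
  [   1.3372     0.2692     0.5519]
  [   0.3276     1.1398     0.3365]
  [   0.2917     0.1930     1.3956]
Δx = (I − A)⁻¹ Δd with Δd having +40 in the Furniture component and 0 elsewhere.
So Δx_1 = L_13 · (+40), where L_13 = adj(I−A)_13 / det(I−A) = 0.3075 / 0.557125.
Δx_1 = 0.3075 × (+40) / 0.557125 = 12.30 / 0.557125 ≈ 22.078.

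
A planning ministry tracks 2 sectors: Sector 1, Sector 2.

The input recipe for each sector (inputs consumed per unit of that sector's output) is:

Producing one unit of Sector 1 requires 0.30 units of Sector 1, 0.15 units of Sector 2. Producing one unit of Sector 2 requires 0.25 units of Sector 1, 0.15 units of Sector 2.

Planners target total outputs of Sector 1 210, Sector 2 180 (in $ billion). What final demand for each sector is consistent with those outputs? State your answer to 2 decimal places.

d_1 = 102.00, d_2 = 121.50

I − A =
  [   0.70    -0.25]
  [  -0.15     0.85]
d = (I − A) x:
  d_1 = (+0.70)·210 + (-0.25)·180 = 102.00
  d_2 = (-0.15)·210 + (+0.85)·180 = 121.50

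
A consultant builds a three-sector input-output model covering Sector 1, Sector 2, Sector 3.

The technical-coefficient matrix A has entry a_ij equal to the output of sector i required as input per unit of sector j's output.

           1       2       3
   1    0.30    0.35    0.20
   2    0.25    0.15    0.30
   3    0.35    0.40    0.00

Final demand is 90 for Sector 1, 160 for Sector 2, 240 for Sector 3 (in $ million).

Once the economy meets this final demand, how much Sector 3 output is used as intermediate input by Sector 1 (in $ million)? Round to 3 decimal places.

z_31 = 228.397

I − A =
  [   0.70    -0.35    -0.20]
  [  -0.25     0.85    -0.30]
  [  -0.35    -0.40     1.00]
Cofactors of I−A, C_ij = (−1)^(i+j)·(minor ij) (rows/columns in the sector order above):
  C_11 = (0.85)(1.00) − (-0.30)(-0.40) = 0.7300
  C_12 = −[(-0.25)(1.00) − (-0.30)(-0.35)] = 0.3550
  C_13 = (-0.25)(-0.40) − (0.85)(-0.35) = 0.3975
  C_21 = −[(-0.35)(1.00) − (-0.20)(-0.40)] = 0.4300
  C_22 = (0.70)(1.00) − (-0.20)(-0.35) = 0.6300
  C_23 = −[(0.70)(-0.40) − (-0.35)(-0.35)] = 0.4025
  C_31 = (-0.35)(-0.30) − (-0.20)(0.85) = 0.2750
  C_32 = −[(0.70)(-0.30) − (-0.20)(-0.25)] = 0.2600
  C_33 = (0.70)(0.85) − (-0.35)(-0.25) = 0.5075
det(I−A) = Σ_j (I−A)_1j·C_1j = (0.70)(0.7300) + (-0.35)(0.3550) + (-0.20)(0.3975) = 0.30725
adj(I−A) = Cᵀ =
  [ 0.7300   0.4300   0.2750]
  [ 0.3550   0.6300   0.2600]
  [ 0.3975   0.4025   0.5075]
(I − A)⁻¹ = adj(I−A) / det(I−A) ≈
  [   2.3759     1.3995     0.8950]
  [   1.1554     2.0504     0.8462]
  [   1.2937     1.3100     1.6517]
First solve x = (I − A)⁻¹ d = adj(I−A)·d / det(I−A); in particular x_1 = (0.7300·90 + 0.4300·160 + 0.2750·240) / 0.30725 = 200.50 / 0.30725 ≈ 652.56306.
Intermediate flow from 3 to 1: z_31 = a_31 · x_1 = 0.35 × 200.50 / 0.30725 = 70.175 / 0.30725 ≈ 228.397.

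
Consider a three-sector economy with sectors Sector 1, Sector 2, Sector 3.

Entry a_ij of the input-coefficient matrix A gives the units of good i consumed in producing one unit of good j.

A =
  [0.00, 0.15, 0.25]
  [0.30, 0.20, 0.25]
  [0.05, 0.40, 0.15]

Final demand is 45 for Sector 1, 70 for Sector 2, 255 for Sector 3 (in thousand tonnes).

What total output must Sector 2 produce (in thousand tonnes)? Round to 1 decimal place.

x_2 = 307.2

I − A =
  [   1.00    -0.15    -0.25]
  [  -0.30     0.80    -0.25]
  [  -0.05    -0.40     0.85]
Cofactors of I−A, C_ij = (−1)^(i+j)·(minor ij) (rows/columns in the sector order above):
  C_11 = (0.80)(0.85) − (-0.25)(-0.40) = 0.5800
  C_12 = −[(-0.30)(0.85) − (-0.25)(-0.05)] = 0.2675
  C_13 = (-0.30)(-0.40) − (0.80)(-0.05) = 0.1600
  C_21 = −[(-0.15)(0.85) − (-0.25)(-0.40)] = 0.2275
  C_22 = (1.00)(0.85) − (-0.25)(-0.05) = 0.8375
  C_23 = −[(1.00)(-0.40) − (-0.15)(-0.05)] = 0.4075
  C_31 = (-0.15)(-0.25) − (-0.25)(0.80) = 0.2375
  C_32 = −[(1.00)(-0.25) − (-0.25)(-0.30)] = 0.3250
  C_33 = (1.00)(0.80) − (-0.15)(-0.30) = 0.7550
det(I−A) = Σ_j (I−A)_1j·C_1j = (1.00)(0.5800) + (-0.15)(0.2675) + (-0.25)(0.1600) = 0.499875
adj(I−A) = Cᵀ =
  [ 0.5800   0.2275   0.2375]
  [ 0.2675   0.8375   0.3250]
  [ 0.1600   0.4075   0.7550]
(I − A)⁻¹ = adj(I−A) / det(I−A) ≈
  [   1.1603     0.4551     0.4751]
  [   0.5351     1.6754     0.6502]
  [   0.3201     0.8152     1.5104]
x = (I − A)⁻¹ d = adj(I−A)·d / det(I−A), with det(I−A) = 0.499875:
  x_1 = (0.5800·45 + 0.2275·70 + 0.2375·255) / 0.499875 = 102.5875 / 0.499875 ≈ 205.2
  x_2 = (0.2675·45 + 0.8375·70 + 0.3250·255) / 0.499875 = 153.5375 / 0.499875 ≈ 307.2
  x_3 = (0.1600·45 + 0.4075·70 + 0.7550·255) / 0.499875 = 228.25 / 0.499875 ≈ 456.6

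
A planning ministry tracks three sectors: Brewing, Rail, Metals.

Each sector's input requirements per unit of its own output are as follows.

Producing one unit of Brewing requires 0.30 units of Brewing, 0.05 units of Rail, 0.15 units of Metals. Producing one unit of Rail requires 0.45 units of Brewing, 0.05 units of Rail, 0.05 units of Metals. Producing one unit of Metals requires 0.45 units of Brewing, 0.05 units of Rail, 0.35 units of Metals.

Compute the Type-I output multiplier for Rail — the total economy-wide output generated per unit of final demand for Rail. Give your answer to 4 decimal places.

I − A =
  [   0.70    -0.45    -0.45]
  [  -0.05     0.95    -0.05]
  [  -0.15    -0.05     0.65]
Cofactors of I−A, C_ij = (−1)^(i+j)·(minor ij) (rows/columns in the sector order above):
  C_11 = (0.95)(0.65) − (-0.05)(-0.05) = 0.6150
  C_12 = −[(-0.05)(0.65) − (-0.05)(-0.15)] = 0.0400
  C_13 = (-0.05)(-0.05) − (0.95)(-0.15) = 0.1450
  C_21 = −[(-0.45)(0.65) − (-0.45)(-0.05)] = 0.3150
  C_22 = (0.70)(0.65) − (-0.45)(-0.15) = 0.3875
  C_23 = −[(0.70)(-0.05) − (-0.45)(-0.15)] = 0.1025
  C_31 = (-0.45)(-0.05) − (-0.45)(0.95) = 0.4500
  C_32 = −[(0.70)(-0.05) − (-0.45)(-0.05)] = 0.0575
  C_33 = (0.70)(0.95) − (-0.45)(-0.05) = 0.6425
det(I−A) = Σ_j (I−A)_1j·C_1j = (0.70)(0.6150) + (-0.45)(0.0400) + (-0.45)(0.1450) = 0.34725
adj(I−A) = Cᵀ =
  [ 0.6150   0.3150   0.4500]
  [ 0.0400   0.3875   0.0575]
  [ 0.1450   0.1025   0.6425]
(I − A)⁻¹ = adj(I−A) / det(I−A) ≈
  [   1.77106     0.90713     1.29590]
  [   0.11519     1.11591     0.16559]
  [   0.41757     0.29518     1.85025]
The output multiplier for sector j is the column-j sum of the Leontief inverse (I − A)⁻¹ = adj(I−A) / det(I−A).
Column 2 of adj(I−A): (0.3150, 0.3875, 0.1025); det(I−A) = 0.34725.
m_2 = (0.3150 + 0.3875 + 0.1025) / 0.34725 = 0.805 / 0.34725 ≈ 2.3182.

m_2 = 2.3182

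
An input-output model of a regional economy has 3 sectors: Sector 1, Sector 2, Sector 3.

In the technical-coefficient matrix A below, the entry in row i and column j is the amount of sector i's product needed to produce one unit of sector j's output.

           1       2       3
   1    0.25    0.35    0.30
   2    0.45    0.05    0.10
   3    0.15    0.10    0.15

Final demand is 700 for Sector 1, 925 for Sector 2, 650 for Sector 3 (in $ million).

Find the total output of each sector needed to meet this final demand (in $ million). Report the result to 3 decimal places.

I − A =
  [   0.75    -0.35    -0.30]
  [  -0.45     0.95    -0.10]
  [  -0.15    -0.10     0.85]
Cofactors of I−A, C_ij = (−1)^(i+j)·(minor ij) (rows/columns in the sector order above):
  C_11 = (0.95)(0.85) − (-0.10)(-0.10) = 0.7975
  C_12 = −[(-0.45)(0.85) − (-0.10)(-0.15)] = 0.3975
  C_13 = (-0.45)(-0.10) − (0.95)(-0.15) = 0.1875
  C_21 = −[(-0.35)(0.85) − (-0.30)(-0.10)] = 0.3275
  C_22 = (0.75)(0.85) − (-0.30)(-0.15) = 0.5925
  C_23 = −[(0.75)(-0.10) − (-0.35)(-0.15)] = 0.1275
  C_31 = (-0.35)(-0.10) − (-0.30)(0.95) = 0.3200
  C_32 = −[(0.75)(-0.10) − (-0.30)(-0.45)] = 0.2100
  C_33 = (0.75)(0.95) − (-0.35)(-0.45) = 0.5550
det(I−A) = Σ_j (I−A)_1j·C_1j = (0.75)(0.7975) + (-0.35)(0.3975) + (-0.30)(0.1875) = 0.40275
adj(I−A) = Cᵀ =
  [ 0.7975   0.3275   0.3200]
  [ 0.3975   0.5925   0.2100]
  [ 0.1875   0.1275   0.5550]
(I − A)⁻¹ = adj(I−A) / det(I−A) ≈
  [   1.9801     0.8132     0.7945]
  [   0.9870     1.4711     0.5214]
  [   0.4655     0.3166     1.3780]
x = (I − A)⁻¹ d = adj(I−A)·d / det(I−A), with det(I−A) = 0.40275:
  x_1 = (0.7975·700 + 0.3275·925 + 0.3200·650) / 0.40275 = 1069.1875 / 0.40275 ≈ 2654.718
  x_2 = (0.3975·700 + 0.5925·925 + 0.2100·650) / 0.40275 = 962.8125 / 0.40275 ≈ 2390.596
  x_3 = (0.1875·700 + 0.1275·925 + 0.5550·650) / 0.40275 = 609.9375 / 0.40275 ≈ 1514.432

x_1 = 2654.718, x_2 = 2390.596, x_3 = 1514.432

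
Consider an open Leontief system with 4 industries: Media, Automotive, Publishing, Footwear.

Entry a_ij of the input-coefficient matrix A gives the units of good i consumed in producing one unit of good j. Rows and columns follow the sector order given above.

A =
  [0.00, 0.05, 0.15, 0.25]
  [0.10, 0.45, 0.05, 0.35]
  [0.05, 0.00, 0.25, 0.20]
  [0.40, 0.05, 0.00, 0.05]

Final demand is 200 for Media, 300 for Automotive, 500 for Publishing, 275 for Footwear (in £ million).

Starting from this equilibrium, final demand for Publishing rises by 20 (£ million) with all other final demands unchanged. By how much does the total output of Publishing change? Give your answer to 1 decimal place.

Δx_3 = 27.6

I − A =
  [   1.00    -0.05    -0.15    -0.25]
  [  -0.10     0.55    -0.05    -0.35]
  [  -0.05     0.00     0.75    -0.20]
  [  -0.40    -0.05     0.00     0.95]
Compute the cofactors C_ij = (−1)^(i+j)·(3×3 minor ij) of I−A; the adjugate is their transpose:
adj(I−A) = Cᵀ =
  [ 0.378250   0.046500   0.078750   0.133250]
  [ 0.182625   0.618375   0.077750   0.292250]
  [ 0.070250   0.017000   0.437000   0.116750]
  [ 0.168875   0.052125   0.037250   0.404500]
det(I−A) = Σ_j (I−A)_1j·C_1j = (1.00)(0.378250) + (-0.05)(0.182625) + (-0.15)(0.070250) + (-0.25)(0.168875) = 0.3163625
(I − A)⁻¹ = adj(I−A) / det(I−A) ≈
  [   1.1956     0.1470     0.2489     0.4212]
  [   0.5773     1.9546     0.2458     0.9238]
  [   0.2221     0.0537     1.3813     0.3690]
  [   0.5338     0.1648     0.1177     1.2786]
Δx = (I − A)⁻¹ Δd with Δd having +20 in the Publishing component and 0 elsewhere.
So Δx_3 = L_33 · (+20), where L_33 = adj(I−A)_33 / det(I−A) = 0.437000 / 0.3163625.
Δx_3 = 0.437000 × (+20) / 0.3163625 = 8.74 / 0.3163625 ≈ 27.6.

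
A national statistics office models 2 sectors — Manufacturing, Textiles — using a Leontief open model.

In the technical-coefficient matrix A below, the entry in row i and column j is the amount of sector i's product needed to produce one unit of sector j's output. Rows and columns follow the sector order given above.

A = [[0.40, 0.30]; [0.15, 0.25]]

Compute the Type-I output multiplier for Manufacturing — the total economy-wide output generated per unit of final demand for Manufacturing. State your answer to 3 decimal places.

I − A =
  [   0.60    -0.30]
  [  -0.15     0.75]
det(I−A) = (0.60)(0.75) − (-0.30)(-0.15) = 0.4050
adj(I−A) = [[0.75, 0.30], [0.15, 0.60]]
(I − A)⁻¹ = adj(I−A) / det(I−A) ≈
  [   1.8519     0.7407]
  [   0.3704     1.4815]
The output multiplier for sector j is the column-j sum of the Leontief inverse (I − A)⁻¹ = adj(I−A) / det(I−A).
Column M of adj(I−A): (0.75, 0.15); det(I−A) = 0.4050.
m_M = (0.75 + 0.15) / 0.4050 = 0.90 / 0.4050 ≈ 2.222.

m_M = 2.222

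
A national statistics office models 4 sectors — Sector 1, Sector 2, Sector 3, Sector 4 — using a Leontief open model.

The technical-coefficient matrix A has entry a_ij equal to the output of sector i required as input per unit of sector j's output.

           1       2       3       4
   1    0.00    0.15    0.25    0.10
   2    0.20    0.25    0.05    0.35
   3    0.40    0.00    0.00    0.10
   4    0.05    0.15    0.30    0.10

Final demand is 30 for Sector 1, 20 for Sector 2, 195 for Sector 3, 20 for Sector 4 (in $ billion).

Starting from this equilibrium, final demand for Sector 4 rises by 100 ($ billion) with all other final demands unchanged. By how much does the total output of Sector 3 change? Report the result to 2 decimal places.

Δx_3 = 25.55

I − A =
  [   1.00    -0.15    -0.25    -0.10]
  [  -0.20     0.75    -0.05    -0.35]
  [  -0.40     0.00     1.00    -0.10]
  [  -0.05    -0.15    -0.30     0.90]
Compute the cofactors C_ij = (−1)^(i+j)·(3×3 minor ij) of I−A; the adjugate is their transpose:
adj(I−A) = Cᵀ =
  [ 0.599250   0.149250   0.201375   0.147000]
  [ 0.251750   0.761750   0.205125   0.347000]
  [ 0.255750   0.075750   0.586125   0.123000]
  [ 0.160500   0.160500   0.240750   0.642000]
det(I−A) = Σ_j (I−A)_1j·C_1j = (1.00)(0.599250) + (-0.15)(0.251750) + (-0.25)(0.255750) + (-0.10)(0.160500) = 0.4815
(I − A)⁻¹ = adj(I−A) / det(I−A) ≈
  [   1.2445     0.3100     0.4182     0.3053]
  [   0.5228     1.5820     0.4260     0.7207]
  [   0.5312     0.1573     1.2173     0.2555]
  [   0.3333     0.3333     0.5000     1.3333]
Δx = (I − A)⁻¹ Δd with Δd having +100 in the Sector 4 component and 0 elsewhere.
So Δx_3 = L_34 · (+100), where L_34 = adj(I−A)_34 / det(I−A) = 0.123000 / 0.4815.
Δx_3 = 0.123000 × (+100) / 0.4815 = 12.30 / 0.4815 ≈ 25.55.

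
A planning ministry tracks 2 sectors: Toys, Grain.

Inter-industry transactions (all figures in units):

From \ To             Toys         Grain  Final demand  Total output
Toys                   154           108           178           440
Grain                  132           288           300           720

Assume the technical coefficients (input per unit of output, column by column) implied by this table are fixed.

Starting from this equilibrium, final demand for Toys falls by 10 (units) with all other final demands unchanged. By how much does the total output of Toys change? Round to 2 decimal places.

Technical coefficients a_ij = z_ij / X_j:
  a_11 = 154/440 = 0.35, a_21 = 132/440 = 0.30
  a_12 = 108/720 = 0.15, a_22 = 288/720 = 0.40
I − A =
  [   0.65    -0.15]
  [  -0.30     0.60]
det(I−A) = (0.65)(0.60) − (-0.15)(-0.30) = 0.3450
adj(I−A) = [[0.60, 0.15], [0.30, 0.65]]
(I − A)⁻¹ = adj(I−A) / det(I−A) ≈
  [   1.7391     0.4348]
  [   0.8696     1.8841]
Δx = (I − A)⁻¹ Δd with Δd having -10 in the Toys component and 0 elsewhere.
So Δx_1 = L_11 · (-10), where L_11 = adj(I−A)_11 / det(I−A) = 0.60 / 0.3450.
Δx_1 = 0.60 × (-10) / 0.3450 = -6.00 / 0.3450 ≈ -17.39.

Δx_1 = -17.39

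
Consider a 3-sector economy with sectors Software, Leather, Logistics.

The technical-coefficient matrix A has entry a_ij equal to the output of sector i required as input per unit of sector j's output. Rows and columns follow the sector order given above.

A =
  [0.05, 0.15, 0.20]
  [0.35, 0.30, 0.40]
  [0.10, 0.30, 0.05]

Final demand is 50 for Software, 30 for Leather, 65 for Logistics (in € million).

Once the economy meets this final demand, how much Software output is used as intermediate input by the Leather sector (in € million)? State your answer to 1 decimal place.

I − A =
  [   0.95    -0.15    -0.20]
  [  -0.35     0.70    -0.40]
  [  -0.10    -0.30     0.95]
Cofactors of I−A, C_ij = (−1)^(i+j)·(minor ij) (rows/columns in the sector order above):
  C_11 = (0.70)(0.95) − (-0.40)(-0.30) = 0.5450
  C_12 = −[(-0.35)(0.95) − (-0.40)(-0.10)] = 0.3725
  C_13 = (-0.35)(-0.30) − (0.70)(-0.10) = 0.1750
  C_21 = −[(-0.15)(0.95) − (-0.20)(-0.30)] = 0.2025
  C_22 = (0.95)(0.95) − (-0.20)(-0.10) = 0.8825
  C_23 = −[(0.95)(-0.30) − (-0.15)(-0.10)] = 0.3000
  C_31 = (-0.15)(-0.40) − (-0.20)(0.70) = 0.2000
  C_32 = −[(0.95)(-0.40) − (-0.20)(-0.35)] = 0.4500
  C_33 = (0.95)(0.70) − (-0.15)(-0.35) = 0.6125
det(I−A) = Σ_j (I−A)_1j·C_1j = (0.95)(0.5450) + (-0.15)(0.3725) + (-0.20)(0.1750) = 0.426875
adj(I−A) = Cᵀ =
  [ 0.5450   0.2025   0.2000]
  [ 0.3725   0.8825   0.4500]
  [ 0.1750   0.3000   0.6125]
(I − A)⁻¹ = adj(I−A) / det(I−A) ≈
  [   1.2767     0.4744     0.4685]
  [   0.8726     2.0673     1.0542]
  [   0.4100     0.7028     1.4348]
First solve x = (I − A)⁻¹ d = adj(I−A)·d / det(I−A); in particular x_2 = (0.3725·50 + 0.8825·30 + 0.4500·65) / 0.426875 = 74.35 / 0.426875 ≈ 174.173.
Intermediate flow from 1 to 2: z_12 = a_12 · x_2 = 0.15 × 74.35 / 0.426875 = 11.1525 / 0.426875 ≈ 26.1.

z_12 = 26.1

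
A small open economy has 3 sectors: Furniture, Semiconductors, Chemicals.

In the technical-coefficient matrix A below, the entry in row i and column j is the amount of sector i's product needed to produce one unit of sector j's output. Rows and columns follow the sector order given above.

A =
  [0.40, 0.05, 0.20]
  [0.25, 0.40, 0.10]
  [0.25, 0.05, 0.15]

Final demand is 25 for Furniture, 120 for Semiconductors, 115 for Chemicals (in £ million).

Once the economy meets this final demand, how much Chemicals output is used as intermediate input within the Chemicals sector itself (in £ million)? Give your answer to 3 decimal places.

z_33 = 28.492

I − A =
  [   0.60    -0.05    -0.20]
  [  -0.25     0.60    -0.10]
  [  -0.25    -0.05     0.85]
Cofactors of I−A, C_ij = (−1)^(i+j)·(minor ij) (rows/columns in the sector order above):
  C_11 = (0.60)(0.85) − (-0.10)(-0.05) = 0.5050
  C_12 = −[(-0.25)(0.85) − (-0.10)(-0.25)] = 0.2375
  C_13 = (-0.25)(-0.05) − (0.60)(-0.25) = 0.1625
  C_21 = −[(-0.05)(0.85) − (-0.20)(-0.05)] = 0.0525
  C_22 = (0.60)(0.85) − (-0.20)(-0.25) = 0.4600
  C_23 = −[(0.60)(-0.05) − (-0.05)(-0.25)] = 0.0425
  C_31 = (-0.05)(-0.10) − (-0.20)(0.60) = 0.1250
  C_32 = −[(0.60)(-0.10) − (-0.20)(-0.25)] = 0.1100
  C_33 = (0.60)(0.60) − (-0.05)(-0.25) = 0.3475
det(I−A) = Σ_j (I−A)_1j·C_1j = (0.60)(0.5050) + (-0.05)(0.2375) + (-0.20)(0.1625) = 0.258625
adj(I−A) = Cᵀ =
  [ 0.5050   0.0525   0.1250]
  [ 0.2375   0.4600   0.1100]
  [ 0.1625   0.0425   0.3475]
(I − A)⁻¹ = adj(I−A) / det(I−A) ≈
  [   1.9526     0.2030     0.4833]
  [   0.9183     1.7786     0.4253]
  [   0.6283     0.1643     1.3436]
First solve x = (I − A)⁻¹ d = adj(I−A)·d / det(I−A); in particular x_3 = (0.1625·25 + 0.0425·120 + 0.3475·115) / 0.258625 = 49.125 / 0.258625 ≈ 189.94683.
Intermediate flow from 3 to 3: z_33 = a_33 · x_3 = 0.15 × 49.125 / 0.258625 = 7.36875 / 0.258625 ≈ 28.492.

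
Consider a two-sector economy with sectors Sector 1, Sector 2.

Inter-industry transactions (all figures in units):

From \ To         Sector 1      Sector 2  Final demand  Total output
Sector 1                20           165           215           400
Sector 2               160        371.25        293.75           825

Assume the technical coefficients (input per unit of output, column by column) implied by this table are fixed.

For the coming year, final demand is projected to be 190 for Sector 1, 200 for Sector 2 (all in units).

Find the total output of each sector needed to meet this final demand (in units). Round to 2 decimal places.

Technical coefficients a_ij = z_ij / X_j:
  a_11 = 20/400 = 0.05, a_21 = 160/400 = 0.40
  a_12 = 165/825 = 0.20, a_22 = 371.25/825 = 0.45
I − A =
  [   0.95    -0.20]
  [  -0.40     0.55]
det(I−A) = (0.95)(0.55) − (-0.20)(-0.40) = 0.4425
adj(I−A) = [[0.55, 0.20], [0.40, 0.95]]
(I − A)⁻¹ = adj(I−A) / det(I−A) ≈
  [   1.2429     0.4520]
  [   0.9040     2.1469]
x = (I − A)⁻¹ d = adj(I−A)·d / det(I−A), with det(I−A) = 0.4425:
  x_1 = (0.55·190 + 0.20·200) / 0.4425 = 144.50 / 0.4425 ≈ 326.55
  x_2 = (0.40·190 + 0.95·200) / 0.4425 = 266.00 / 0.4425 ≈ 601.13

x_1 = 326.55, x_2 = 601.13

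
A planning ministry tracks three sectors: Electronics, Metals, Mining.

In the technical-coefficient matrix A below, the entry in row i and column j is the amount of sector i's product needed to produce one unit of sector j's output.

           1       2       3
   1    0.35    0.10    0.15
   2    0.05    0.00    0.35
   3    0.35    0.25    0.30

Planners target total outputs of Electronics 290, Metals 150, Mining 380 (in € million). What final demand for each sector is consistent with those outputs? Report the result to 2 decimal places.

d_1 = 116.50, d_2 = 2.50, d_3 = 127.00

I − A =
  [   0.65    -0.10    -0.15]
  [  -0.05     1.00    -0.35]
  [  -0.35    -0.25     0.70]
d = (I − A) x:
  d_1 = (+0.65)·290 + (-0.10)·150 + (-0.15)·380 = 116.50
  d_2 = (-0.05)·290 + (+1.00)·150 + (-0.35)·380 = 2.50
  d_3 = (-0.35)·290 + (-0.25)·150 + (+0.70)·380 = 127.00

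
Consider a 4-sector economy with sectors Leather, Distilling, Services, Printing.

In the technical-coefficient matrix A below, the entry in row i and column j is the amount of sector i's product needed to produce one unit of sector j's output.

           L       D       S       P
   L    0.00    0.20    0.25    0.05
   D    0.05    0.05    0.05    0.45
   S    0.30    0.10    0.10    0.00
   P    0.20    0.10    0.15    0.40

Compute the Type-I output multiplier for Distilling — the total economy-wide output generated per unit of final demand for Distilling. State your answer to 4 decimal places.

m_D = 2.2411

I − A =
  [   1.00    -0.20    -0.25    -0.05]
  [  -0.05     0.95    -0.05    -0.45]
  [  -0.30    -0.10     0.90     0.00]
  [  -0.20    -0.10    -0.15     0.60]
Compute the cofactors C_ij = (−1)^(i+j)·(3×3 minor ij) of I−A; the adjugate is their transpose:
adj(I−A) = Cᵀ =
  [ 0.462750   0.128250   0.158125   0.134750]
  [ 0.137250   0.483750   0.127375   0.374250]
  [ 0.169500   0.096500   0.491250   0.086500]
  [ 0.219500   0.147500   0.196750   0.765500]
det(I−A) = Σ_j (I−A)_1j·C_1j = (1.00)(0.462750) + (-0.20)(0.137250) + (-0.25)(0.169500) + (-0.05)(0.219500) = 0.38195
(I − A)⁻¹ = adj(I−A) / det(I−A) ≈
  [   1.21155     0.33578     0.41399     0.35279]
  [   0.35934     1.26653     0.33349     0.97984]
  [   0.44378     0.25265     1.28616     0.22647]
  [   0.57468     0.38618     0.51512     2.00419]
The output multiplier for sector j is the column-j sum of the Leontief inverse (I − A)⁻¹ = adj(I−A) / det(I−A).
Column D of adj(I−A): (0.128250, 0.483750, 0.096500, 0.147500); det(I−A) = 0.38195.
m_D = (0.128250 + 0.483750 + 0.096500 + 0.147500) / 0.38195 = 0.856 / 0.38195 ≈ 2.2411.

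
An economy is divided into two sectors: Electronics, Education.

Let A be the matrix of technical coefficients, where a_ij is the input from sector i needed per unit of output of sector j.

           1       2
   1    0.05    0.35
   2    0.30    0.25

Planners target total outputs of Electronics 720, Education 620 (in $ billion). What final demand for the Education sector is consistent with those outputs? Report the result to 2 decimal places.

I − A =
  [   0.95    -0.35]
  [  -0.30     0.75]
d = (I − A) x:
  d_1 = (+0.95)·720 + (-0.35)·620 = 467.00
  d_2 = (-0.30)·720 + (+0.75)·620 = 249.00

d_2 = 249.00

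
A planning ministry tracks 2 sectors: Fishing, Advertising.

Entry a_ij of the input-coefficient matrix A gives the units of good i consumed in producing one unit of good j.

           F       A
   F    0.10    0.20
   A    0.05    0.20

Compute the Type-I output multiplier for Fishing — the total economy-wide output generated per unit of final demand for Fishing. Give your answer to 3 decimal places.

m_F = 1.197

I − A =
  [   0.90    -0.20]
  [  -0.05     0.80]
det(I−A) = (0.90)(0.80) − (-0.20)(-0.05) = 0.7100
adj(I−A) = [[0.80, 0.20], [0.05, 0.90]]
(I − A)⁻¹ = adj(I−A) / det(I−A) ≈
  [   1.1268     0.2817]
  [   0.0704     1.2676]
The output multiplier for sector j is the column-j sum of the Leontief inverse (I − A)⁻¹ = adj(I−A) / det(I−A).
Column F of adj(I−A): (0.80, 0.05); det(I−A) = 0.7100.
m_F = (0.80 + 0.05) / 0.7100 = 0.85 / 0.7100 ≈ 1.197.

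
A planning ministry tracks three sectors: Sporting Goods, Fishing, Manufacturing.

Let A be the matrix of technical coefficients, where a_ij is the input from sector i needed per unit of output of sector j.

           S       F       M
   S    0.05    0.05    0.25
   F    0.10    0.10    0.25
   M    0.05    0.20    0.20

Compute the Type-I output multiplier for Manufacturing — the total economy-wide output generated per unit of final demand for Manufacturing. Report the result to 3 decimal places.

I − A =
  [   0.95    -0.05    -0.25]
  [  -0.10     0.90    -0.25]
  [  -0.05    -0.20     0.80]
Cofactors of I−A, C_ij = (−1)^(i+j)·(minor ij) (rows/columns in the sector order above):
  C_11 = (0.90)(0.80) − (-0.25)(-0.20) = 0.6700
  C_12 = −[(-0.10)(0.80) − (-0.25)(-0.05)] = 0.0925
  C_13 = (-0.10)(-0.20) − (0.90)(-0.05) = 0.0650
  C_21 = −[(-0.05)(0.80) − (-0.25)(-0.20)] = 0.0900
  C_22 = (0.95)(0.80) − (-0.25)(-0.05) = 0.7475
  C_23 = −[(0.95)(-0.20) − (-0.05)(-0.05)] = 0.1925
  C_31 = (-0.05)(-0.25) − (-0.25)(0.90) = 0.2375
  C_32 = −[(0.95)(-0.25) − (-0.25)(-0.10)] = 0.2625
  C_33 = (0.95)(0.90) − (-0.05)(-0.10) = 0.8500
det(I−A) = Σ_j (I−A)_1j·C_1j = (0.95)(0.6700) + (-0.05)(0.0925) + (-0.25)(0.0650) = 0.615625
adj(I−A) = Cᵀ =
  [ 0.6700   0.0900   0.2375]
  [ 0.0925   0.7475   0.2625]
  [ 0.0650   0.1925   0.8500]
(I − A)⁻¹ = adj(I−A) / det(I−A) ≈
  [   1.0883     0.1462     0.3858]
  [   0.1503     1.2142     0.4264]
  [   0.1056     0.3127     1.3807]
The output multiplier for sector j is the column-j sum of the Leontief inverse (I − A)⁻¹ = adj(I−A) / det(I−A).
Column M of adj(I−A): (0.2375, 0.2625, 0.8500); det(I−A) = 0.615625.
m_M = (0.2375 + 0.2625 + 0.8500) / 0.615625 = 1.35 / 0.615625 ≈ 2.193.

m_M = 2.193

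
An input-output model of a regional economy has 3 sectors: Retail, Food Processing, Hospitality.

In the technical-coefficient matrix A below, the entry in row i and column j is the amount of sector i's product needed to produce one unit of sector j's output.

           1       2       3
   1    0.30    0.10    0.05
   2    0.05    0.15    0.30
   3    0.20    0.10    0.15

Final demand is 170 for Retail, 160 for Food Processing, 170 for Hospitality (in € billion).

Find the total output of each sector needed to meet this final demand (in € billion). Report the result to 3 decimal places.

I − A =
  [   0.70    -0.10    -0.05]
  [  -0.05     0.85    -0.30]
  [  -0.20    -0.10     0.85]
Cofactors of I−A, C_ij = (−1)^(i+j)·(minor ij) (rows/columns in the sector order above):
  C_11 = (0.85)(0.85) − (-0.30)(-0.10) = 0.6925
  C_12 = −[(-0.05)(0.85) − (-0.30)(-0.20)] = 0.1025
  C_13 = (-0.05)(-0.10) − (0.85)(-0.20) = 0.1750
  C_21 = −[(-0.10)(0.85) − (-0.05)(-0.10)] = 0.0900
  C_22 = (0.70)(0.85) − (-0.05)(-0.20) = 0.5850
  C_23 = −[(0.70)(-0.10) − (-0.10)(-0.20)] = 0.0900
  C_31 = (-0.10)(-0.30) − (-0.05)(0.85) = 0.0725
  C_32 = −[(0.70)(-0.30) − (-0.05)(-0.05)] = 0.2125
  C_33 = (0.70)(0.85) − (-0.10)(-0.05) = 0.5900
det(I−A) = Σ_j (I−A)_1j·C_1j = (0.70)(0.6925) + (-0.10)(0.1025) + (-0.05)(0.1750) = 0.46575
adj(I−A) = Cᵀ =
  [ 0.6925   0.0900   0.0725]
  [ 0.1025   0.5850   0.2125]
  [ 0.1750   0.0900   0.5900]
(I − A)⁻¹ = adj(I−A) / det(I−A) ≈
  [   1.4868     0.1932     0.1557]
  [   0.2201     1.2560     0.4563]
  [   0.3757     0.1932     1.2668]
x = (I − A)⁻¹ d = adj(I−A)·d / det(I−A), with det(I−A) = 0.46575:
  x_1 = (0.6925·170 + 0.0900·160 + 0.0725·170) / 0.46575 = 144.45 / 0.46575 ≈ 310.145
  x_2 = (0.1025·170 + 0.5850·160 + 0.2125·170) / 0.46575 = 147.15 / 0.46575 ≈ 315.942
  x_3 = (0.1750·170 + 0.0900·160 + 0.5900·170) / 0.46575 = 144.45 / 0.46575 ≈ 310.145

x_1 = 310.145, x_2 = 315.942, x_3 = 310.145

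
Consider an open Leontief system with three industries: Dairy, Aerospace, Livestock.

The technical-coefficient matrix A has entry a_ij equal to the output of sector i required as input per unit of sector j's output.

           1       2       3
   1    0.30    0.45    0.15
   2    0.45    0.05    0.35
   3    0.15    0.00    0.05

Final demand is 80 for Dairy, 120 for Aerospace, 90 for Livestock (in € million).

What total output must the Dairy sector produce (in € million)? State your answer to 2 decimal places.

x_1 = 381.62

I − A =
  [   0.70    -0.45    -0.15]
  [  -0.45     0.95    -0.35]
  [  -0.15     0.00     0.95]
Cofactors of I−A, C_ij = (−1)^(i+j)·(minor ij) (rows/columns in the sector order above):
  C_11 = (0.95)(0.95) − (-0.35)(0.00) = 0.9025
  C_12 = −[(-0.45)(0.95) − (-0.35)(-0.15)] = 0.4800
  C_13 = (-0.45)(0.00) − (0.95)(-0.15) = 0.1425
  C_21 = −[(-0.45)(0.95) − (-0.15)(0.00)] = 0.4275
  C_22 = (0.70)(0.95) − (-0.15)(-0.15) = 0.6425
  C_23 = −[(0.70)(0.00) − (-0.45)(-0.15)] = 0.0675
  C_31 = (-0.45)(-0.35) − (-0.15)(0.95) = 0.3000
  C_32 = −[(0.70)(-0.35) − (-0.15)(-0.45)] = 0.3125
  C_33 = (0.70)(0.95) − (-0.45)(-0.45) = 0.4625
det(I−A) = Σ_j (I−A)_1j·C_1j = (0.70)(0.9025) + (-0.45)(0.4800) + (-0.15)(0.1425) = 0.394375
adj(I−A) = Cᵀ =
  [ 0.9025   0.4275   0.3000]
  [ 0.4800   0.6425   0.3125]
  [ 0.1425   0.0675   0.4625]
(I − A)⁻¹ = adj(I−A) / det(I−A) ≈
  [   2.2884     1.0840     0.7607]
  [   1.2171     1.6292     0.7924]
  [   0.3613     0.1712     1.1727]
x = (I − A)⁻¹ d = adj(I−A)·d / det(I−A), with det(I−A) = 0.394375:
  x_1 = (0.9025·80 + 0.4275·120 + 0.3000·90) / 0.394375 = 150.50 / 0.394375 ≈ 381.62
  x_2 = (0.4800·80 + 0.6425·120 + 0.3125·90) / 0.394375 = 143.625 / 0.394375 ≈ 364.18
  x_3 = (0.1425·80 + 0.0675·120 + 0.4625·90) / 0.394375 = 61.125 / 0.394375 ≈ 154.99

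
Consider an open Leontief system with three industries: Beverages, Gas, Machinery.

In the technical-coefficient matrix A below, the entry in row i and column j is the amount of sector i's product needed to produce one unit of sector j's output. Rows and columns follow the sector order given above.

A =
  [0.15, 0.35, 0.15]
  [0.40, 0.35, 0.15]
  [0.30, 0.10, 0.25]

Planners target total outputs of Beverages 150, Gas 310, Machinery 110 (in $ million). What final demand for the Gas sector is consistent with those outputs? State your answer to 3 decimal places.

d_G = 125.000

I − A =
  [   0.85    -0.35    -0.15]
  [  -0.40     0.65    -0.15]
  [  -0.30    -0.10     0.75]
d = (I − A) x:
  d_B = (+0.85)·150 + (-0.35)·310 + (-0.15)·110 = 2.500
  d_G = (-0.40)·150 + (+0.65)·310 + (-0.15)·110 = 125.000
  d_M = (-0.30)·150 + (-0.10)·310 + (+0.75)·110 = 6.500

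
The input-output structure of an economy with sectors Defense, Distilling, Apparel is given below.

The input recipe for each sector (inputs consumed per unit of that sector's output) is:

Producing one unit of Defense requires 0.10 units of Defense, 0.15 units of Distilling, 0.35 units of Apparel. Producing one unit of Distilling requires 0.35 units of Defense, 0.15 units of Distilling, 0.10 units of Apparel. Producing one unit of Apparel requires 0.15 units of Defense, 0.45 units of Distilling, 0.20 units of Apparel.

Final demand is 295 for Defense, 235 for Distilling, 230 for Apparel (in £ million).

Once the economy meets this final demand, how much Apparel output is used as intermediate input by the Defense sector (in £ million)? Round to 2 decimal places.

I − A =
  [   0.90    -0.35    -0.15]
  [  -0.15     0.85    -0.45]
  [  -0.35    -0.10     0.80]
Cofactors of I−A, C_ij = (−1)^(i+j)·(minor ij) (rows/columns in the sector order above):
  C_11 = (0.85)(0.80) − (-0.45)(-0.10) = 0.6350
  C_12 = −[(-0.15)(0.80) − (-0.45)(-0.35)] = 0.2775
  C_13 = (-0.15)(-0.10) − (0.85)(-0.35) = 0.3125
  C_21 = −[(-0.35)(0.80) − (-0.15)(-0.10)] = 0.2950
  C_22 = (0.90)(0.80) − (-0.15)(-0.35) = 0.6675
  C_23 = −[(0.90)(-0.10) − (-0.35)(-0.35)] = 0.2125
  C_31 = (-0.35)(-0.45) − (-0.15)(0.85) = 0.2850
  C_32 = −[(0.90)(-0.45) − (-0.15)(-0.15)] = 0.4275
  C_33 = (0.90)(0.85) − (-0.35)(-0.15) = 0.7125
det(I−A) = Σ_j (I−A)_1j·C_1j = (0.90)(0.6350) + (-0.35)(0.2775) + (-0.15)(0.3125) = 0.4275
adj(I−A) = Cᵀ =
  [ 0.6350   0.2950   0.2850]
  [ 0.2775   0.6675   0.4275]
  [ 0.3125   0.2125   0.7125]
(I − A)⁻¹ = adj(I−A) / det(I−A) ≈
  [   1.4854     0.6901     0.6667]
  [   0.6491     1.5614     1.0000]
  [   0.7310     0.4971     1.6667]
First solve x = (I − A)⁻¹ d = adj(I−A)·d / det(I−A); in particular x_1 = (0.6350·295 + 0.2950·235 + 0.2850·230) / 0.4275 = 322.20 / 0.4275 ≈ 753.6842.
Intermediate flow from 3 to 1: z_31 = a_31 · x_1 = 0.35 × 322.20 / 0.4275 = 112.77 / 0.4275 ≈ 263.79.

z_31 = 263.79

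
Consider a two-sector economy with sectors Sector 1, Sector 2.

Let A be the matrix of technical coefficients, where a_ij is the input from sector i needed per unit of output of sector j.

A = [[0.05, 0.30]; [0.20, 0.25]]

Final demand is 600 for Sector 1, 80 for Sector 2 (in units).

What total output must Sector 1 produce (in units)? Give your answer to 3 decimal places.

x_1 = 726.437

I − A =
  [   0.95    -0.30]
  [  -0.20     0.75]
det(I−A) = (0.95)(0.75) − (-0.30)(-0.20) = 0.6525
adj(I−A) = [[0.75, 0.30], [0.20, 0.95]]
(I − A)⁻¹ = adj(I−A) / det(I−A) ≈
  [   1.1494     0.4598]
  [   0.3065     1.4559]
x = (I − A)⁻¹ d = adj(I−A)·d / det(I−A), with det(I−A) = 0.6525:
  x_1 = (0.75·600 + 0.30·80) / 0.6525 = 474.00 / 0.6525 ≈ 726.437
  x_2 = (0.20·600 + 0.95·80) / 0.6525 = 196.00 / 0.6525 ≈ 300.383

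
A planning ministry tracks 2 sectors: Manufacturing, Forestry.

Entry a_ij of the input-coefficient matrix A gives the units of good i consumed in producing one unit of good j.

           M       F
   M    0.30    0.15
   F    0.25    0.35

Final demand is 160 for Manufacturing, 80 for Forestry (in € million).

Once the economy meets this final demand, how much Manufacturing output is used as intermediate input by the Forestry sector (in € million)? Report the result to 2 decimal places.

I − A =
  [   0.70    -0.15]
  [  -0.25     0.65]
det(I−A) = (0.70)(0.65) − (-0.15)(-0.25) = 0.4175
adj(I−A) = [[0.65, 0.15], [0.25, 0.70]]
(I − A)⁻¹ = adj(I−A) / det(I−A) ≈
  [   1.5569     0.3593]
  [   0.5988     1.6766]
First solve x = (I − A)⁻¹ d = adj(I−A)·d / det(I−A); in particular x_F = (0.25·160 + 0.70·80) / 0.4175 = 96.00 / 0.4175 ≈ 229.9401.
Intermediate flow from M to F: z_MF = a_MF · x_F = 0.15 × 96.00 / 0.4175 = 14.40 / 0.4175 ≈ 34.49.

z_MF = 34.49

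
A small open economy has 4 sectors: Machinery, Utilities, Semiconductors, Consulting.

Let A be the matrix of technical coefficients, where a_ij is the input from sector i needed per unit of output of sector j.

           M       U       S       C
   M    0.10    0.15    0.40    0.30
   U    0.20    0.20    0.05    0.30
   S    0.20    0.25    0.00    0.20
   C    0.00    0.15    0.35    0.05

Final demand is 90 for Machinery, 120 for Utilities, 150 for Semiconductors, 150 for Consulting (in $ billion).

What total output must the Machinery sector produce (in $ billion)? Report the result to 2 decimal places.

I − A =
  [   0.90    -0.15    -0.40    -0.30]
  [  -0.20     0.80    -0.05    -0.30]
  [  -0.20    -0.25     1.00    -0.20]
  [   0.00    -0.15    -0.35     0.95]
Compute the cofactors C_ij = (−1)^(i+j)·(3×3 minor ij) of I−A; the adjugate is their transpose:
adj(I−A) = Cᵀ =
  [ 0.619375   0.310250   0.395125   0.376750]
  [ 0.206500   0.695000   0.234250   0.334000]
  [ 0.196500   0.278250   0.606000   0.277500]
  [ 0.105000   0.212250   0.260250   0.593250]
det(I−A) = Σ_j (I−A)_1j·C_1j = (0.90)(0.619375) + (-0.15)(0.206500) + (-0.40)(0.196500) + (-0.30)(0.105000) = 0.4163625
(I − A)⁻¹ = adj(I−A) / det(I−A) ≈
  [   1.4876     0.7451     0.9490     0.9049]
  [   0.4960     1.6692     0.5626     0.8022]
  [   0.4719     0.6683     1.4555     0.6665]
  [   0.2522     0.5098     0.6251     1.4248]
x = (I − A)⁻¹ d = adj(I−A)·d / det(I−A), with det(I−A) = 0.4163625:
  x_M = (0.619375·90 + 0.310250·120 + 0.395125·150 + 0.376750·150) / 0.4163625 = 208.755 / 0.4163625 ≈ 501.38
  x_U = (0.206500·90 + 0.695000·120 + 0.234250·150 + 0.334000·150) / 0.4163625 = 187.2225 / 0.4163625 ≈ 449.66
  x_S = (0.196500·90 + 0.278250·120 + 0.606000·150 + 0.277500·150) / 0.4163625 = 183.60 / 0.4163625 ≈ 440.96
  x_C = (0.105000·90 + 0.212250·120 + 0.260250·150 + 0.593250·150) / 0.4163625 = 162.945 / 0.4163625 ≈ 391.35

x_M = 501.38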